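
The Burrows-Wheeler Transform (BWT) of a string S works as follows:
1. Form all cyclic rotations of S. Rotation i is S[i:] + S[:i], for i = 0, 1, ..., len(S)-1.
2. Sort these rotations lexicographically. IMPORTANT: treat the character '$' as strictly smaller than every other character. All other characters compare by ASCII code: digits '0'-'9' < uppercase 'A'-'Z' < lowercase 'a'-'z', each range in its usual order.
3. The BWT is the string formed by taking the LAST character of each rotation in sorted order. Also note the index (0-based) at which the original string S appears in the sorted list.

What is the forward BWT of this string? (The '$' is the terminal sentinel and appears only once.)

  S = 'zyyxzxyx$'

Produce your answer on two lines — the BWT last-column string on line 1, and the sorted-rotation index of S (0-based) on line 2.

All 9 rotations (rotation i = S[i:]+S[:i]):
  rot[0] = zyyxzxyx$
  rot[1] = yyxzxyx$z
  rot[2] = yxzxyx$zy
  rot[3] = xzxyx$zyy
  rot[4] = zxyx$zyyx
  rot[5] = xyx$zyyxz
  rot[6] = yx$zyyxzx
  rot[7] = x$zyyxzxy
  rot[8] = $zyyxzxyx
Sorted (with $ < everything):
  sorted[0] = $zyyxzxyx  (last char: 'x')
  sorted[1] = x$zyyxzxy  (last char: 'y')
  sorted[2] = xyx$zyyxz  (last char: 'z')
  sorted[3] = xzxyx$zyy  (last char: 'y')
  sorted[4] = yx$zyyxzx  (last char: 'x')
  sorted[5] = yxzxyx$zy  (last char: 'y')
  sorted[6] = yyxzxyx$z  (last char: 'z')
  sorted[7] = zxyx$zyyx  (last char: 'x')
  sorted[8] = zyyxzxyx$  (last char: '$')
Last column: xyzyxyzx$
Original string S is at sorted index 8

Answer: xyzyxyzx$
8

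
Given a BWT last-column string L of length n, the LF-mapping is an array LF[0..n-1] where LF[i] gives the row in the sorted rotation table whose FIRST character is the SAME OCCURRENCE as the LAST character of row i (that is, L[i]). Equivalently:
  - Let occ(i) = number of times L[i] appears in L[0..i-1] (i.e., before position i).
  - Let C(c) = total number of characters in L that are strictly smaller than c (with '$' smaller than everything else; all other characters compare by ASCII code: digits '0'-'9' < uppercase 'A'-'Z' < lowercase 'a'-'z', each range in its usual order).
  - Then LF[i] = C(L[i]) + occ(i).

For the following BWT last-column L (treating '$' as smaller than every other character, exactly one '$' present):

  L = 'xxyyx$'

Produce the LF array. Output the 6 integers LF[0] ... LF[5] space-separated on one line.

Char counts: '$':1, 'x':3, 'y':2
C (first-col start): C('$')=0, C('x')=1, C('y')=4
L[0]='x': occ=0, LF[0]=C('x')+0=1+0=1
L[1]='x': occ=1, LF[1]=C('x')+1=1+1=2
L[2]='y': occ=0, LF[2]=C('y')+0=4+0=4
L[3]='y': occ=1, LF[3]=C('y')+1=4+1=5
L[4]='x': occ=2, LF[4]=C('x')+2=1+2=3
L[5]='$': occ=0, LF[5]=C('$')+0=0+0=0

Answer: 1 2 4 5 3 0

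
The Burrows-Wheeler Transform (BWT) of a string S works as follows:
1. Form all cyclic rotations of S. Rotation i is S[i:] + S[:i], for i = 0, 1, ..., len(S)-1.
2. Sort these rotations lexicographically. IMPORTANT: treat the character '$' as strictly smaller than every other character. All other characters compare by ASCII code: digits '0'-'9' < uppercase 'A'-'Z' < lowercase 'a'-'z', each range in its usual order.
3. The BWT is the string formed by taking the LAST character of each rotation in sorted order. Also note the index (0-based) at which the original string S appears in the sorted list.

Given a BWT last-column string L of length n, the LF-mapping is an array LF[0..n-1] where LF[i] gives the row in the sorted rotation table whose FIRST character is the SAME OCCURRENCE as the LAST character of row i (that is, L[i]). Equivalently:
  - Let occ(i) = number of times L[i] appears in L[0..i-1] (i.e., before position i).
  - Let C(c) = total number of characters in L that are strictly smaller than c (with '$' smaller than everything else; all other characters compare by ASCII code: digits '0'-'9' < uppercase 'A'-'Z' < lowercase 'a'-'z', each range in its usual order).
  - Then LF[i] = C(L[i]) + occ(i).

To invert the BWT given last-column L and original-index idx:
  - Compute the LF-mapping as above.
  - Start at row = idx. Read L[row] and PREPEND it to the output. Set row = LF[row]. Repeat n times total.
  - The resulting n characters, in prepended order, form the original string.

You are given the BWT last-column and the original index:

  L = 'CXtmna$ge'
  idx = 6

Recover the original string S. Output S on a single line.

Answer: magnetXC$

Derivation:
LF mapping: 1 2 8 6 7 3 0 5 4
Walk LF starting at row 6, prepending L[row]:
  step 1: row=6, L[6]='$', prepend. Next row=LF[6]=0
  step 2: row=0, L[0]='C', prepend. Next row=LF[0]=1
  step 3: row=1, L[1]='X', prepend. Next row=LF[1]=2
  step 4: row=2, L[2]='t', prepend. Next row=LF[2]=8
  step 5: row=8, L[8]='e', prepend. Next row=LF[8]=4
  step 6: row=4, L[4]='n', prepend. Next row=LF[4]=7
  step 7: row=7, L[7]='g', prepend. Next row=LF[7]=5
  step 8: row=5, L[5]='a', prepend. Next row=LF[5]=3
  step 9: row=3, L[3]='m', prepend. Next row=LF[3]=6
Reversed output: magnetXC$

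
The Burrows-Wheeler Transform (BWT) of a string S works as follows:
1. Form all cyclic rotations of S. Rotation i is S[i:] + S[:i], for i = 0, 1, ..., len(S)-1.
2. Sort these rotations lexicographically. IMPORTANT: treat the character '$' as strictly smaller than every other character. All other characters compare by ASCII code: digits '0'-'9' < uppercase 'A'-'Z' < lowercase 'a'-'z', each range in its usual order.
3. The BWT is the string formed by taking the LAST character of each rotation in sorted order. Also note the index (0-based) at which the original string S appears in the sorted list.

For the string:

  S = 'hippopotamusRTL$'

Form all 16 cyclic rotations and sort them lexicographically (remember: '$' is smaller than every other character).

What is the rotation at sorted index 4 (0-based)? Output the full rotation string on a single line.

All 16 rotations (rotation i = S[i:]+S[:i]):
  rot[0] = hippopotamusRTL$
  rot[1] = ippopotamusRTL$h
  rot[2] = ppopotamusRTL$hi
  rot[3] = popotamusRTL$hip
  rot[4] = opotamusRTL$hipp
  rot[5] = potamusRTL$hippo
  rot[6] = otamusRTL$hippop
  rot[7] = tamusRTL$hippopo
  rot[8] = amusRTL$hippopot
  rot[9] = musRTL$hippopota
  rot[10] = usRTL$hippopotam
  rot[11] = sRTL$hippopotamu
  rot[12] = RTL$hippopotamus
  rot[13] = TL$hippopotamusR
  rot[14] = L$hippopotamusRT
  rot[15] = $hippopotamusRTL
Sorted (with $ < everything):
  sorted[0] = $hippopotamusRTL
  sorted[1] = L$hippopotamusRT
  sorted[2] = RTL$hippopotamus
  sorted[3] = TL$hippopotamusR
  sorted[4] = amusRTL$hippopot
  sorted[5] = hippopotamusRTL$
  sorted[6] = ippopotamusRTL$h
  sorted[7] = musRTL$hippopota
  sorted[8] = opotamusRTL$hipp
  sorted[9] = otamusRTL$hippop
  sorted[10] = popotamusRTL$hip
  sorted[11] = potamusRTL$hippo
  sorted[12] = ppopotamusRTL$hi
  sorted[13] = sRTL$hippopotamu
  sorted[14] = tamusRTL$hippopo
  sorted[15] = usRTL$hippopotam
sorted[4] = amusRTL$hippopot

Answer: amusRTL$hippopot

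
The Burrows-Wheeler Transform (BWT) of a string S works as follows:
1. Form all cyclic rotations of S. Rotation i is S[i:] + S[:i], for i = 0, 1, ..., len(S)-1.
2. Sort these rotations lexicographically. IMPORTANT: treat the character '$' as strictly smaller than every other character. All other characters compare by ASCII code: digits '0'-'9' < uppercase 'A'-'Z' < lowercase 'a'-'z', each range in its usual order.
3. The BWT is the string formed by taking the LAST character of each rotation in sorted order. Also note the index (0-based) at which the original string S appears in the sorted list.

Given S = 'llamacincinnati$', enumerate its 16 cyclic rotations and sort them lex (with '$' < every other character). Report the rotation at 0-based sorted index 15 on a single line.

All 16 rotations (rotation i = S[i:]+S[:i]):
  rot[0] = llamacincinnati$
  rot[1] = lamacincinnati$l
  rot[2] = amacincinnati$ll
  rot[3] = macincinnati$lla
  rot[4] = acincinnati$llam
  rot[5] = cincinnati$llama
  rot[6] = incinnati$llamac
  rot[7] = ncinnati$llamaci
  rot[8] = cinnati$llamacin
  rot[9] = innati$llamacinc
  rot[10] = nnati$llamacinci
  rot[11] = nati$llamacincin
  rot[12] = ati$llamacincinn
  rot[13] = ti$llamacincinna
  rot[14] = i$llamacincinnat
  rot[15] = $llamacincinnati
Sorted (with $ < everything):
  sorted[0] = $llamacincinnati
  sorted[1] = acincinnati$llam
  sorted[2] = amacincinnati$ll
  sorted[3] = ati$llamacincinn
  sorted[4] = cincinnati$llama
  sorted[5] = cinnati$llamacin
  sorted[6] = i$llamacincinnat
  sorted[7] = incinnati$llamac
  sorted[8] = innati$llamacinc
  sorted[9] = lamacincinnati$l
  sorted[10] = llamacincinnati$
  sorted[11] = macincinnati$lla
  sorted[12] = nati$llamacincin
  sorted[13] = ncinnati$llamaci
  sorted[14] = nnati$llamacinci
  sorted[15] = ti$llamacincinna
sorted[15] = ti$llamacincinna

Answer: ti$llamacincinna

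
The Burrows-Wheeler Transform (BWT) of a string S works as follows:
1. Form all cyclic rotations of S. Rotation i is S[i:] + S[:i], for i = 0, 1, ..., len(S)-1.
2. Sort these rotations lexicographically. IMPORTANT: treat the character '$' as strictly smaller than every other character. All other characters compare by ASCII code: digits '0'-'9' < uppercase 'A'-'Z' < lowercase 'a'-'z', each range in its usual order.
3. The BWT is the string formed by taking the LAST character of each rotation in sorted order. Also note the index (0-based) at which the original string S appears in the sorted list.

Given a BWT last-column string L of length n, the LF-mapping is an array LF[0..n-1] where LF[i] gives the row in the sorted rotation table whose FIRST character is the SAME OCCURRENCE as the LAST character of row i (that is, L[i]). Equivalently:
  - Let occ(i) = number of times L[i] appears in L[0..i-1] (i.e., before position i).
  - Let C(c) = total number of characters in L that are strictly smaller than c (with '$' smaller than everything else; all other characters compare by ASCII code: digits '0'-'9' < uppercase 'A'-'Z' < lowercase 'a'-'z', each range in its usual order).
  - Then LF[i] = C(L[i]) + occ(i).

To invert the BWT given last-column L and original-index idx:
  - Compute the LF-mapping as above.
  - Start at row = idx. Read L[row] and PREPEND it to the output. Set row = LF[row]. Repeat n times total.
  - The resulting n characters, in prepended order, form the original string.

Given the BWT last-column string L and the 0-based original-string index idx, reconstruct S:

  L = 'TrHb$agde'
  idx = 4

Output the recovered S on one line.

Answer: badgerHT$

Derivation:
LF mapping: 2 8 1 4 0 3 7 5 6
Walk LF starting at row 4, prepending L[row]:
  step 1: row=4, L[4]='$', prepend. Next row=LF[4]=0
  step 2: row=0, L[0]='T', prepend. Next row=LF[0]=2
  step 3: row=2, L[2]='H', prepend. Next row=LF[2]=1
  step 4: row=1, L[1]='r', prepend. Next row=LF[1]=8
  step 5: row=8, L[8]='e', prepend. Next row=LF[8]=6
  step 6: row=6, L[6]='g', prepend. Next row=LF[6]=7
  step 7: row=7, L[7]='d', prepend. Next row=LF[7]=5
  step 8: row=5, L[5]='a', prepend. Next row=LF[5]=3
  step 9: row=3, L[3]='b', prepend. Next row=LF[3]=4
Reversed output: badgerHT$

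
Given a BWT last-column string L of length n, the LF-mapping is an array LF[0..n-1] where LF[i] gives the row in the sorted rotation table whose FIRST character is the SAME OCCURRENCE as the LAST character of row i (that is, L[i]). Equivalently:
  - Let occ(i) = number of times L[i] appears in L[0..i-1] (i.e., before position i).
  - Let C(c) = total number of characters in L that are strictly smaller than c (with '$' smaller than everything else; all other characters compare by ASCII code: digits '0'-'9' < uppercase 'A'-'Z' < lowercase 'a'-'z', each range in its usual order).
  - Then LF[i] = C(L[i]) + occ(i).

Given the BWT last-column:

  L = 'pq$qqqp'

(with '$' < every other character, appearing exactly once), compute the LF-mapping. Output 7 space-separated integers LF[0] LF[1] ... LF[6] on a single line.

Char counts: '$':1, 'p':2, 'q':4
C (first-col start): C('$')=0, C('p')=1, C('q')=3
L[0]='p': occ=0, LF[0]=C('p')+0=1+0=1
L[1]='q': occ=0, LF[1]=C('q')+0=3+0=3
L[2]='$': occ=0, LF[2]=C('$')+0=0+0=0
L[3]='q': occ=1, LF[3]=C('q')+1=3+1=4
L[4]='q': occ=2, LF[4]=C('q')+2=3+2=5
L[5]='q': occ=3, LF[5]=C('q')+3=3+3=6
L[6]='p': occ=1, LF[6]=C('p')+1=1+1=2

Answer: 1 3 0 4 5 6 2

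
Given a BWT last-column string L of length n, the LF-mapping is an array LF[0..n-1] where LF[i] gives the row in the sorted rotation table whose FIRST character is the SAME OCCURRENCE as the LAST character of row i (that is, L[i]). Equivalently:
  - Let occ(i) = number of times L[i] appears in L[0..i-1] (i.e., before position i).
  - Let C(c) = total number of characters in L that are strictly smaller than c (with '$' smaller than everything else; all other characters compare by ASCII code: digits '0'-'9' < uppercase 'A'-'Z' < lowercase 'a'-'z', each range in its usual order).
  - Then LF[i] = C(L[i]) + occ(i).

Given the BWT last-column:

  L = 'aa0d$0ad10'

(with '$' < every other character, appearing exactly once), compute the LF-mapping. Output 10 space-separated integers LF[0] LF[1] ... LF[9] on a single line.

Char counts: '$':1, '0':3, '1':1, 'a':3, 'd':2
C (first-col start): C('$')=0, C('0')=1, C('1')=4, C('a')=5, C('d')=8
L[0]='a': occ=0, LF[0]=C('a')+0=5+0=5
L[1]='a': occ=1, LF[1]=C('a')+1=5+1=6
L[2]='0': occ=0, LF[2]=C('0')+0=1+0=1
L[3]='d': occ=0, LF[3]=C('d')+0=8+0=8
L[4]='$': occ=0, LF[4]=C('$')+0=0+0=0
L[5]='0': occ=1, LF[5]=C('0')+1=1+1=2
L[6]='a': occ=2, LF[6]=C('a')+2=5+2=7
L[7]='d': occ=1, LF[7]=C('d')+1=8+1=9
L[8]='1': occ=0, LF[8]=C('1')+0=4+0=4
L[9]='0': occ=2, LF[9]=C('0')+2=1+2=3

Answer: 5 6 1 8 0 2 7 9 4 3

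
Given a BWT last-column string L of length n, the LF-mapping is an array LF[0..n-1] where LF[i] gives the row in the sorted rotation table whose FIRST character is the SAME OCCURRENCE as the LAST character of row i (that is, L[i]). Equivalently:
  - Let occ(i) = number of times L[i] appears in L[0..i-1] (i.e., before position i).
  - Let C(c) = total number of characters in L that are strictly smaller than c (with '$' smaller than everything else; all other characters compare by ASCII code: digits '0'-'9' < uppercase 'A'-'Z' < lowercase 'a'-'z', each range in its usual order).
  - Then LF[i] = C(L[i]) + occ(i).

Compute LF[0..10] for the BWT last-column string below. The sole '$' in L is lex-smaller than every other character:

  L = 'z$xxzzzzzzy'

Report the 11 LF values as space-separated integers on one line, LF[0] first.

Answer: 4 0 1 2 5 6 7 8 9 10 3

Derivation:
Char counts: '$':1, 'x':2, 'y':1, 'z':7
C (first-col start): C('$')=0, C('x')=1, C('y')=3, C('z')=4
L[0]='z': occ=0, LF[0]=C('z')+0=4+0=4
L[1]='$': occ=0, LF[1]=C('$')+0=0+0=0
L[2]='x': occ=0, LF[2]=C('x')+0=1+0=1
L[3]='x': occ=1, LF[3]=C('x')+1=1+1=2
L[4]='z': occ=1, LF[4]=C('z')+1=4+1=5
L[5]='z': occ=2, LF[5]=C('z')+2=4+2=6
L[6]='z': occ=3, LF[6]=C('z')+3=4+3=7
L[7]='z': occ=4, LF[7]=C('z')+4=4+4=8
L[8]='z': occ=5, LF[8]=C('z')+5=4+5=9
L[9]='z': occ=6, LF[9]=C('z')+6=4+6=10
L[10]='y': occ=0, LF[10]=C('y')+0=3+0=3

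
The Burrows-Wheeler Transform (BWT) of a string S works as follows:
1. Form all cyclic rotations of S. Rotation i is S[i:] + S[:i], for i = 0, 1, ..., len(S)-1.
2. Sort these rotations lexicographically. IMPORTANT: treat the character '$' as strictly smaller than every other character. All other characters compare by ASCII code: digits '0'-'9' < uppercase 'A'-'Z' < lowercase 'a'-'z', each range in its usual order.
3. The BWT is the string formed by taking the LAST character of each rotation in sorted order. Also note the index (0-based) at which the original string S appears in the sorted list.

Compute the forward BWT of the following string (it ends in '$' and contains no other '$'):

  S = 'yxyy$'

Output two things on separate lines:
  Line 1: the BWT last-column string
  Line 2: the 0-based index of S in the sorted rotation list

Answer: yyy$x
3

Derivation:
All 5 rotations (rotation i = S[i:]+S[:i]):
  rot[0] = yxyy$
  rot[1] = xyy$y
  rot[2] = yy$yx
  rot[3] = y$yxy
  rot[4] = $yxyy
Sorted (with $ < everything):
  sorted[0] = $yxyy  (last char: 'y')
  sorted[1] = xyy$y  (last char: 'y')
  sorted[2] = y$yxy  (last char: 'y')
  sorted[3] = yxyy$  (last char: '$')
  sorted[4] = yy$yx  (last char: 'x')
Last column: yyy$x
Original string S is at sorted index 3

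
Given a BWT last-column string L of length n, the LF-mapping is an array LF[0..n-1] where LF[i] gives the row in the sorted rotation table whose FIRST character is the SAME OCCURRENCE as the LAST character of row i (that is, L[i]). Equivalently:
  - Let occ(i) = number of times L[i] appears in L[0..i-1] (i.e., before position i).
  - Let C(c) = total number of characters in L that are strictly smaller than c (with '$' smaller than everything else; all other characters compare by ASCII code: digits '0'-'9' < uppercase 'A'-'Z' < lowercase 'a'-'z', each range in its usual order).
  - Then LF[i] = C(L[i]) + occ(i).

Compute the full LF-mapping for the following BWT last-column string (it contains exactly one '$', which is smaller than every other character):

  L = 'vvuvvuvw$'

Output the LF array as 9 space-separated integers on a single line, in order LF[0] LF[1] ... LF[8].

Char counts: '$':1, 'u':2, 'v':5, 'w':1
C (first-col start): C('$')=0, C('u')=1, C('v')=3, C('w')=8
L[0]='v': occ=0, LF[0]=C('v')+0=3+0=3
L[1]='v': occ=1, LF[1]=C('v')+1=3+1=4
L[2]='u': occ=0, LF[2]=C('u')+0=1+0=1
L[3]='v': occ=2, LF[3]=C('v')+2=3+2=5
L[4]='v': occ=3, LF[4]=C('v')+3=3+3=6
L[5]='u': occ=1, LF[5]=C('u')+1=1+1=2
L[6]='v': occ=4, LF[6]=C('v')+4=3+4=7
L[7]='w': occ=0, LF[7]=C('w')+0=8+0=8
L[8]='$': occ=0, LF[8]=C('$')+0=0+0=0

Answer: 3 4 1 5 6 2 7 8 0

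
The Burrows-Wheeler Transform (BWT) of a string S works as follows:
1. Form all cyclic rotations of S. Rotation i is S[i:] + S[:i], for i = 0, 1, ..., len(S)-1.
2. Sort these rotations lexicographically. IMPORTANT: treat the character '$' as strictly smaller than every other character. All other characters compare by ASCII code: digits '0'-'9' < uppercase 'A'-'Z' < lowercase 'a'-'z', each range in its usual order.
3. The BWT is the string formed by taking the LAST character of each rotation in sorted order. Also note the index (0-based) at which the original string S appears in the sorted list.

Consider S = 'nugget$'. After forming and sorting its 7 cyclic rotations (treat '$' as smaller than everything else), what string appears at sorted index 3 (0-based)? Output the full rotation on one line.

Answer: gget$nu

Derivation:
All 7 rotations (rotation i = S[i:]+S[:i]):
  rot[0] = nugget$
  rot[1] = ugget$n
  rot[2] = gget$nu
  rot[3] = get$nug
  rot[4] = et$nugg
  rot[5] = t$nugge
  rot[6] = $nugget
Sorted (with $ < everything):
  sorted[0] = $nugget
  sorted[1] = et$nugg
  sorted[2] = get$nug
  sorted[3] = gget$nu
  sorted[4] = nugget$
  sorted[5] = t$nugge
  sorted[6] = ugget$n
sorted[3] = gget$nu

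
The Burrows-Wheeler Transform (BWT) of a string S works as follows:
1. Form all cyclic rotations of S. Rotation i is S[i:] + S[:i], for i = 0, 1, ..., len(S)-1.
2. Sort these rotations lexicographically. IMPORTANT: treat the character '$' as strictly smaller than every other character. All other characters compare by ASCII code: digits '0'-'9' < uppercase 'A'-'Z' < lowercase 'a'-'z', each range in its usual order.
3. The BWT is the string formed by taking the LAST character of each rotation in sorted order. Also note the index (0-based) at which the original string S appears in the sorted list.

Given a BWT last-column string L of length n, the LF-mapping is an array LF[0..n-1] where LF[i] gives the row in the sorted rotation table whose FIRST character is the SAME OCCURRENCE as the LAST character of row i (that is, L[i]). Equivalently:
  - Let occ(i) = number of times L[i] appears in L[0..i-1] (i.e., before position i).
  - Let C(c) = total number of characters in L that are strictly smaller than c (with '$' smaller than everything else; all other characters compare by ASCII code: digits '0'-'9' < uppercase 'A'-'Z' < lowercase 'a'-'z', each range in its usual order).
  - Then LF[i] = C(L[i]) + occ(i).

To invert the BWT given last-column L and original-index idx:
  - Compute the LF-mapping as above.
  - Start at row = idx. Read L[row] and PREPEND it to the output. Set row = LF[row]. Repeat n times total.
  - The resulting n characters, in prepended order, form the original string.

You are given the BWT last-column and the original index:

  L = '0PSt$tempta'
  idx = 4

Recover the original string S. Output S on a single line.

Answer: attemptSP0$

Derivation:
LF mapping: 1 2 3 8 0 9 5 6 7 10 4
Walk LF starting at row 4, prepending L[row]:
  step 1: row=4, L[4]='$', prepend. Next row=LF[4]=0
  step 2: row=0, L[0]='0', prepend. Next row=LF[0]=1
  step 3: row=1, L[1]='P', prepend. Next row=LF[1]=2
  step 4: row=2, L[2]='S', prepend. Next row=LF[2]=3
  step 5: row=3, L[3]='t', prepend. Next row=LF[3]=8
  step 6: row=8, L[8]='p', prepend. Next row=LF[8]=7
  step 7: row=7, L[7]='m', prepend. Next row=LF[7]=6
  step 8: row=6, L[6]='e', prepend. Next row=LF[6]=5
  step 9: row=5, L[5]='t', prepend. Next row=LF[5]=9
  step 10: row=9, L[9]='t', prepend. Next row=LF[9]=10
  step 11: row=10, L[10]='a', prepend. Next row=LF[10]=4
Reversed output: attemptSP0$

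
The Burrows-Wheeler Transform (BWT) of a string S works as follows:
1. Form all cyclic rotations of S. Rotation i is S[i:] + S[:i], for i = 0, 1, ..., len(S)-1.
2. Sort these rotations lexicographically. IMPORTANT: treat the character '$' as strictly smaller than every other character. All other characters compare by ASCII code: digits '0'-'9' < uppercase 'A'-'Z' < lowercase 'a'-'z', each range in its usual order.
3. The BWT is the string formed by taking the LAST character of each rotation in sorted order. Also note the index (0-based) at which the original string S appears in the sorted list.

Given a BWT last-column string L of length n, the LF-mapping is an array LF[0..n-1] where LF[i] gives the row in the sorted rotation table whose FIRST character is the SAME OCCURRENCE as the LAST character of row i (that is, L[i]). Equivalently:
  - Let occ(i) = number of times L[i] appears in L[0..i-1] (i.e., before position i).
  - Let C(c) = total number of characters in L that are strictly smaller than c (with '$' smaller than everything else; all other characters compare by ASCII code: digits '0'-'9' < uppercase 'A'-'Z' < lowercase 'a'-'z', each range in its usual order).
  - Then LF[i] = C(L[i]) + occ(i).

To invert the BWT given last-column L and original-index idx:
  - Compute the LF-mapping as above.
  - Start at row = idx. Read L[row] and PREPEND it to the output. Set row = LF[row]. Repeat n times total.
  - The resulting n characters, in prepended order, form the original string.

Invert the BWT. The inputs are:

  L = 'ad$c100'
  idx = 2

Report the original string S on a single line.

Answer: 0d0c1a$

Derivation:
LF mapping: 4 6 0 5 3 1 2
Walk LF starting at row 2, prepending L[row]:
  step 1: row=2, L[2]='$', prepend. Next row=LF[2]=0
  step 2: row=0, L[0]='a', prepend. Next row=LF[0]=4
  step 3: row=4, L[4]='1', prepend. Next row=LF[4]=3
  step 4: row=3, L[3]='c', prepend. Next row=LF[3]=5
  step 5: row=5, L[5]='0', prepend. Next row=LF[5]=1
  step 6: row=1, L[1]='d', prepend. Next row=LF[1]=6
  step 7: row=6, L[6]='0', prepend. Next row=LF[6]=2
Reversed output: 0d0c1a$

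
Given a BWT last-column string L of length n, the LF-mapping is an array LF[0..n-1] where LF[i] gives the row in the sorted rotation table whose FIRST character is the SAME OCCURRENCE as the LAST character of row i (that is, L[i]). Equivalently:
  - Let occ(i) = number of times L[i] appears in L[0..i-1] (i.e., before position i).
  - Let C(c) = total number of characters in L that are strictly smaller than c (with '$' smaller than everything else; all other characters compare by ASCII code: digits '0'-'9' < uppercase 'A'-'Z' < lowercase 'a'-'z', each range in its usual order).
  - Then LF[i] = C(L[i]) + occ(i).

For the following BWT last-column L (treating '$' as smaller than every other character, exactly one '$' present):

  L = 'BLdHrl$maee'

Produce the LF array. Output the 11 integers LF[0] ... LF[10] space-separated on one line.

Answer: 1 3 5 2 10 8 0 9 4 6 7

Derivation:
Char counts: '$':1, 'B':1, 'H':1, 'L':1, 'a':1, 'd':1, 'e':2, 'l':1, 'm':1, 'r':1
C (first-col start): C('$')=0, C('B')=1, C('H')=2, C('L')=3, C('a')=4, C('d')=5, C('e')=6, C('l')=8, C('m')=9, C('r')=10
L[0]='B': occ=0, LF[0]=C('B')+0=1+0=1
L[1]='L': occ=0, LF[1]=C('L')+0=3+0=3
L[2]='d': occ=0, LF[2]=C('d')+0=5+0=5
L[3]='H': occ=0, LF[3]=C('H')+0=2+0=2
L[4]='r': occ=0, LF[4]=C('r')+0=10+0=10
L[5]='l': occ=0, LF[5]=C('l')+0=8+0=8
L[6]='$': occ=0, LF[6]=C('$')+0=0+0=0
L[7]='m': occ=0, LF[7]=C('m')+0=9+0=9
L[8]='a': occ=0, LF[8]=C('a')+0=4+0=4
L[9]='e': occ=0, LF[9]=C('e')+0=6+0=6
L[10]='e': occ=1, LF[10]=C('e')+1=6+1=7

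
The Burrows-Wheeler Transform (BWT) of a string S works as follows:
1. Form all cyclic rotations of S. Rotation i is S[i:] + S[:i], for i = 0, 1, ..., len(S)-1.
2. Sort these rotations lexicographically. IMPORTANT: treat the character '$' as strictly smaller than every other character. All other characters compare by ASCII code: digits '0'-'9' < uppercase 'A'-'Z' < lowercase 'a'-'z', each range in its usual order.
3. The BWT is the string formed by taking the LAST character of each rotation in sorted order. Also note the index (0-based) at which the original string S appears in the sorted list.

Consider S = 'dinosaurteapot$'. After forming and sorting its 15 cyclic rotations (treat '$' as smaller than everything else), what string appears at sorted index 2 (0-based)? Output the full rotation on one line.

Answer: aurteapot$dinos

Derivation:
All 15 rotations (rotation i = S[i:]+S[:i]):
  rot[0] = dinosaurteapot$
  rot[1] = inosaurteapot$d
  rot[2] = nosaurteapot$di
  rot[3] = osaurteapot$din
  rot[4] = saurteapot$dino
  rot[5] = aurteapot$dinos
  rot[6] = urteapot$dinosa
  rot[7] = rteapot$dinosau
  rot[8] = teapot$dinosaur
  rot[9] = eapot$dinosaurt
  rot[10] = apot$dinosaurte
  rot[11] = pot$dinosaurtea
  rot[12] = ot$dinosaurteap
  rot[13] = t$dinosaurteapo
  rot[14] = $dinosaurteapot
Sorted (with $ < everything):
  sorted[0] = $dinosaurteapot
  sorted[1] = apot$dinosaurte
  sorted[2] = aurteapot$dinos
  sorted[3] = dinosaurteapot$
  sorted[4] = eapot$dinosaurt
  sorted[5] = inosaurteapot$d
  sorted[6] = nosaurteapot$di
  sorted[7] = osaurteapot$din
  sorted[8] = ot$dinosaurteap
  sorted[9] = pot$dinosaurtea
  sorted[10] = rteapot$dinosau
  sorted[11] = saurteapot$dino
  sorted[12] = t$dinosaurteapo
  sorted[13] = teapot$dinosaur
  sorted[14] = urteapot$dinosa
sorted[2] = aurteapot$dinos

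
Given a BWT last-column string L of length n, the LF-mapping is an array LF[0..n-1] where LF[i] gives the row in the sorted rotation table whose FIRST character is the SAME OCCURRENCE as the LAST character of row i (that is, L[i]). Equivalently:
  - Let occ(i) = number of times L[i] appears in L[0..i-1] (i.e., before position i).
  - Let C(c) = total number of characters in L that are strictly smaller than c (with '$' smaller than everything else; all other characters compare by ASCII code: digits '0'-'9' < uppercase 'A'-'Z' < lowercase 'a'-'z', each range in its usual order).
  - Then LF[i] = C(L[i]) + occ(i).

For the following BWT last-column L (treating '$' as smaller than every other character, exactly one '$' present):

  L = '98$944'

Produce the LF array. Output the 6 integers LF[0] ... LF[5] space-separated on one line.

Char counts: '$':1, '4':2, '8':1, '9':2
C (first-col start): C('$')=0, C('4')=1, C('8')=3, C('9')=4
L[0]='9': occ=0, LF[0]=C('9')+0=4+0=4
L[1]='8': occ=0, LF[1]=C('8')+0=3+0=3
L[2]='$': occ=0, LF[2]=C('$')+0=0+0=0
L[3]='9': occ=1, LF[3]=C('9')+1=4+1=5
L[4]='4': occ=0, LF[4]=C('4')+0=1+0=1
L[5]='4': occ=1, LF[5]=C('4')+1=1+1=2

Answer: 4 3 0 5 1 2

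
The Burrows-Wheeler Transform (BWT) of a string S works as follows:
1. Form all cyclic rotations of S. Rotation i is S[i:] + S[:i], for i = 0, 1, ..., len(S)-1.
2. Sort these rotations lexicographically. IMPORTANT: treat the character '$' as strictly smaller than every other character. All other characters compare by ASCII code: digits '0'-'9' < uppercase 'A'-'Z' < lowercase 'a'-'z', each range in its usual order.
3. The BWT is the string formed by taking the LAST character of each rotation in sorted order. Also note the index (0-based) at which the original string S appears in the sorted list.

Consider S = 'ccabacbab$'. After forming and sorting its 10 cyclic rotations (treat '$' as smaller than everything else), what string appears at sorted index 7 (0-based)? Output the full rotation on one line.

All 10 rotations (rotation i = S[i:]+S[:i]):
  rot[0] = ccabacbab$
  rot[1] = cabacbab$c
  rot[2] = abacbab$cc
  rot[3] = bacbab$cca
  rot[4] = acbab$ccab
  rot[5] = cbab$ccaba
  rot[6] = bab$ccabac
  rot[7] = ab$ccabacb
  rot[8] = b$ccabacba
  rot[9] = $ccabacbab
Sorted (with $ < everything):
  sorted[0] = $ccabacbab
  sorted[1] = ab$ccabacb
  sorted[2] = abacbab$cc
  sorted[3] = acbab$ccab
  sorted[4] = b$ccabacba
  sorted[5] = bab$ccabac
  sorted[6] = bacbab$cca
  sorted[7] = cabacbab$c
  sorted[8] = cbab$ccaba
  sorted[9] = ccabacbab$
sorted[7] = cabacbab$c

Answer: cabacbab$c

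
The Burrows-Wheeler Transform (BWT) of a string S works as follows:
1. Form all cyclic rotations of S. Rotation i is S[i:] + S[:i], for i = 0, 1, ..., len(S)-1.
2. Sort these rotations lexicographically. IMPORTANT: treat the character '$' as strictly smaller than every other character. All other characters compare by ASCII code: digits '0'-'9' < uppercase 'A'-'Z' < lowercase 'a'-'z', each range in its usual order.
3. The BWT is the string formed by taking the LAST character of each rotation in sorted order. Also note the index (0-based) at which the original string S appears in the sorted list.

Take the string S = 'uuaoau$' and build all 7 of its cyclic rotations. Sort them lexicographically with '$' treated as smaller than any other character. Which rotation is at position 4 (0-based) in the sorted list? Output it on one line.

Answer: u$uuaoa

Derivation:
All 7 rotations (rotation i = S[i:]+S[:i]):
  rot[0] = uuaoau$
  rot[1] = uaoau$u
  rot[2] = aoau$uu
  rot[3] = oau$uua
  rot[4] = au$uuao
  rot[5] = u$uuaoa
  rot[6] = $uuaoau
Sorted (with $ < everything):
  sorted[0] = $uuaoau
  sorted[1] = aoau$uu
  sorted[2] = au$uuao
  sorted[3] = oau$uua
  sorted[4] = u$uuaoa
  sorted[5] = uaoau$u
  sorted[6] = uuaoau$
sorted[4] = u$uuaoa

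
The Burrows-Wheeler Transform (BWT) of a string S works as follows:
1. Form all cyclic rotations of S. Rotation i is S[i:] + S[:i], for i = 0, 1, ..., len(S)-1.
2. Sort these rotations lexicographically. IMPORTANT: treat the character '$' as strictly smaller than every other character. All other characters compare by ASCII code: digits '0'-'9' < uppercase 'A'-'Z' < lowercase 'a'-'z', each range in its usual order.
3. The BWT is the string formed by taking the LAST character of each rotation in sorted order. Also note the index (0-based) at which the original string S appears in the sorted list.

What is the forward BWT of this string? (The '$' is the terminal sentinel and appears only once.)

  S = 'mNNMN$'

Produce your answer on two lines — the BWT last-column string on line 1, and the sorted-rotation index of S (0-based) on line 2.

All 6 rotations (rotation i = S[i:]+S[:i]):
  rot[0] = mNNMN$
  rot[1] = NNMN$m
  rot[2] = NMN$mN
  rot[3] = MN$mNN
  rot[4] = N$mNNM
  rot[5] = $mNNMN
Sorted (with $ < everything):
  sorted[0] = $mNNMN  (last char: 'N')
  sorted[1] = MN$mNN  (last char: 'N')
  sorted[2] = N$mNNM  (last char: 'M')
  sorted[3] = NMN$mN  (last char: 'N')
  sorted[4] = NNMN$m  (last char: 'm')
  sorted[5] = mNNMN$  (last char: '$')
Last column: NNMNm$
Original string S is at sorted index 5

Answer: NNMNm$
5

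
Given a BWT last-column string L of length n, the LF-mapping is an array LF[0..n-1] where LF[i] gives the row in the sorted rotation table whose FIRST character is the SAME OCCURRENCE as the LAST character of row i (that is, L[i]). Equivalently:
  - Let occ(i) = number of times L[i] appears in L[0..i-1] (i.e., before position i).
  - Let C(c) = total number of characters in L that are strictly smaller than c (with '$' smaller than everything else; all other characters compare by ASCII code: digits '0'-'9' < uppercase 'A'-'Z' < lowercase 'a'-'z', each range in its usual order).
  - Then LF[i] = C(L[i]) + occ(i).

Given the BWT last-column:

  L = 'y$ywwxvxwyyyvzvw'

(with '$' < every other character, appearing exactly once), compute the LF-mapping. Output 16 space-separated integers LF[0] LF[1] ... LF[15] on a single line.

Char counts: '$':1, 'v':3, 'w':4, 'x':2, 'y':5, 'z':1
C (first-col start): C('$')=0, C('v')=1, C('w')=4, C('x')=8, C('y')=10, C('z')=15
L[0]='y': occ=0, LF[0]=C('y')+0=10+0=10
L[1]='$': occ=0, LF[1]=C('$')+0=0+0=0
L[2]='y': occ=1, LF[2]=C('y')+1=10+1=11
L[3]='w': occ=0, LF[3]=C('w')+0=4+0=4
L[4]='w': occ=1, LF[4]=C('w')+1=4+1=5
L[5]='x': occ=0, LF[5]=C('x')+0=8+0=8
L[6]='v': occ=0, LF[6]=C('v')+0=1+0=1
L[7]='x': occ=1, LF[7]=C('x')+1=8+1=9
L[8]='w': occ=2, LF[8]=C('w')+2=4+2=6
L[9]='y': occ=2, LF[9]=C('y')+2=10+2=12
L[10]='y': occ=3, LF[10]=C('y')+3=10+3=13
L[11]='y': occ=4, LF[11]=C('y')+4=10+4=14
L[12]='v': occ=1, LF[12]=C('v')+1=1+1=2
L[13]='z': occ=0, LF[13]=C('z')+0=15+0=15
L[14]='v': occ=2, LF[14]=C('v')+2=1+2=3
L[15]='w': occ=3, LF[15]=C('w')+3=4+3=7

Answer: 10 0 11 4 5 8 1 9 6 12 13 14 2 15 3 7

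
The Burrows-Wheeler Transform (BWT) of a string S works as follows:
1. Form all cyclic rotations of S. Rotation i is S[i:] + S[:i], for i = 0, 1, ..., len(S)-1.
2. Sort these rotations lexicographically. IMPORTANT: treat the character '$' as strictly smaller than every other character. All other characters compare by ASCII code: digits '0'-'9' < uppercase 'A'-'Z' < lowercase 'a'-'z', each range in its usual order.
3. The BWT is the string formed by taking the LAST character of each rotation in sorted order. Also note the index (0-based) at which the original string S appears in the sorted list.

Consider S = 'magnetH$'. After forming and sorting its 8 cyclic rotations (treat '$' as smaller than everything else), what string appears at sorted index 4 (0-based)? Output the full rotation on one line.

Answer: gnetH$ma

Derivation:
All 8 rotations (rotation i = S[i:]+S[:i]):
  rot[0] = magnetH$
  rot[1] = agnetH$m
  rot[2] = gnetH$ma
  rot[3] = netH$mag
  rot[4] = etH$magn
  rot[5] = tH$magne
  rot[6] = H$magnet
  rot[7] = $magnetH
Sorted (with $ < everything):
  sorted[0] = $magnetH
  sorted[1] = H$magnet
  sorted[2] = agnetH$m
  sorted[3] = etH$magn
  sorted[4] = gnetH$ma
  sorted[5] = magnetH$
  sorted[6] = netH$mag
  sorted[7] = tH$magne
sorted[4] = gnetH$ma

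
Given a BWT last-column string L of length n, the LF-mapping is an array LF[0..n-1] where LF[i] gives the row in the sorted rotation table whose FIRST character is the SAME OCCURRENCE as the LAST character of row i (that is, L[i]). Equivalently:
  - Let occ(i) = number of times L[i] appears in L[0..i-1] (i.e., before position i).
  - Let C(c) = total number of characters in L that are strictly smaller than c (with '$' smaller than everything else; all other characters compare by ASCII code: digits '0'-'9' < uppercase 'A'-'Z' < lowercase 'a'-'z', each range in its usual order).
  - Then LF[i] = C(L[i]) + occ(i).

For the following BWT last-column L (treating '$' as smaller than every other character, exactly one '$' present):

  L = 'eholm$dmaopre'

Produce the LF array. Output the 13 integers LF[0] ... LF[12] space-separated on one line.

Char counts: '$':1, 'a':1, 'd':1, 'e':2, 'h':1, 'l':1, 'm':2, 'o':2, 'p':1, 'r':1
C (first-col start): C('$')=0, C('a')=1, C('d')=2, C('e')=3, C('h')=5, C('l')=6, C('m')=7, C('o')=9, C('p')=11, C('r')=12
L[0]='e': occ=0, LF[0]=C('e')+0=3+0=3
L[1]='h': occ=0, LF[1]=C('h')+0=5+0=5
L[2]='o': occ=0, LF[2]=C('o')+0=9+0=9
L[3]='l': occ=0, LF[3]=C('l')+0=6+0=6
L[4]='m': occ=0, LF[4]=C('m')+0=7+0=7
L[5]='$': occ=0, LF[5]=C('$')+0=0+0=0
L[6]='d': occ=0, LF[6]=C('d')+0=2+0=2
L[7]='m': occ=1, LF[7]=C('m')+1=7+1=8
L[8]='a': occ=0, LF[8]=C('a')+0=1+0=1
L[9]='o': occ=1, LF[9]=C('o')+1=9+1=10
L[10]='p': occ=0, LF[10]=C('p')+0=11+0=11
L[11]='r': occ=0, LF[11]=C('r')+0=12+0=12
L[12]='e': occ=1, LF[12]=C('e')+1=3+1=4

Answer: 3 5 9 6 7 0 2 8 1 10 11 12 4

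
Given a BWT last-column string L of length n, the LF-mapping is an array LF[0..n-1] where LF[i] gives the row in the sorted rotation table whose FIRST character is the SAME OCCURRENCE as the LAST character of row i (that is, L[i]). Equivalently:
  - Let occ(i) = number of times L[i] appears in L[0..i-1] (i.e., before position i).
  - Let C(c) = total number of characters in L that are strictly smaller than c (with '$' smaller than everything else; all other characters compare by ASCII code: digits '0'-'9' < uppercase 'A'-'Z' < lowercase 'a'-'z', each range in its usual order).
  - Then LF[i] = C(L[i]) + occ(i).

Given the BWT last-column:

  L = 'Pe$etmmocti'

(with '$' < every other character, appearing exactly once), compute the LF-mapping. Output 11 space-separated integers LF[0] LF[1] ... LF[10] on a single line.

Char counts: '$':1, 'P':1, 'c':1, 'e':2, 'i':1, 'm':2, 'o':1, 't':2
C (first-col start): C('$')=0, C('P')=1, C('c')=2, C('e')=3, C('i')=5, C('m')=6, C('o')=8, C('t')=9
L[0]='P': occ=0, LF[0]=C('P')+0=1+0=1
L[1]='e': occ=0, LF[1]=C('e')+0=3+0=3
L[2]='$': occ=0, LF[2]=C('$')+0=0+0=0
L[3]='e': occ=1, LF[3]=C('e')+1=3+1=4
L[4]='t': occ=0, LF[4]=C('t')+0=9+0=9
L[5]='m': occ=0, LF[5]=C('m')+0=6+0=6
L[6]='m': occ=1, LF[6]=C('m')+1=6+1=7
L[7]='o': occ=0, LF[7]=C('o')+0=8+0=8
L[8]='c': occ=0, LF[8]=C('c')+0=2+0=2
L[9]='t': occ=1, LF[9]=C('t')+1=9+1=10
L[10]='i': occ=0, LF[10]=C('i')+0=5+0=5

Answer: 1 3 0 4 9 6 7 8 2 10 5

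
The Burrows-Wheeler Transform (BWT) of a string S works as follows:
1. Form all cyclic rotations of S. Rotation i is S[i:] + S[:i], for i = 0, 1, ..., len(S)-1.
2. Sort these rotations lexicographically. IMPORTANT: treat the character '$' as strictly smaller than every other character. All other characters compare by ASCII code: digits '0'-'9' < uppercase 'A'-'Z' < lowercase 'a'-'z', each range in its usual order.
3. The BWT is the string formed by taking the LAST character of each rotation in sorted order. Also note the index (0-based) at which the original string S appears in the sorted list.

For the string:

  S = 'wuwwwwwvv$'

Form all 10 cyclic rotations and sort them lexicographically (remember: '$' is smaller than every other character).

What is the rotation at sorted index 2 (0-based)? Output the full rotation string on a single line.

All 10 rotations (rotation i = S[i:]+S[:i]):
  rot[0] = wuwwwwwvv$
  rot[1] = uwwwwwvv$w
  rot[2] = wwwwwvv$wu
  rot[3] = wwwwvv$wuw
  rot[4] = wwwvv$wuww
  rot[5] = wwvv$wuwww
  rot[6] = wvv$wuwwww
  rot[7] = vv$wuwwwww
  rot[8] = v$wuwwwwwv
  rot[9] = $wuwwwwwvv
Sorted (with $ < everything):
  sorted[0] = $wuwwwwwvv
  sorted[1] = uwwwwwvv$w
  sorted[2] = v$wuwwwwwv
  sorted[3] = vv$wuwwwww
  sorted[4] = wuwwwwwvv$
  sorted[5] = wvv$wuwwww
  sorted[6] = wwvv$wuwww
  sorted[7] = wwwvv$wuww
  sorted[8] = wwwwvv$wuw
  sorted[9] = wwwwwvv$wu
sorted[2] = v$wuwwwwwv

Answer: v$wuwwwwwv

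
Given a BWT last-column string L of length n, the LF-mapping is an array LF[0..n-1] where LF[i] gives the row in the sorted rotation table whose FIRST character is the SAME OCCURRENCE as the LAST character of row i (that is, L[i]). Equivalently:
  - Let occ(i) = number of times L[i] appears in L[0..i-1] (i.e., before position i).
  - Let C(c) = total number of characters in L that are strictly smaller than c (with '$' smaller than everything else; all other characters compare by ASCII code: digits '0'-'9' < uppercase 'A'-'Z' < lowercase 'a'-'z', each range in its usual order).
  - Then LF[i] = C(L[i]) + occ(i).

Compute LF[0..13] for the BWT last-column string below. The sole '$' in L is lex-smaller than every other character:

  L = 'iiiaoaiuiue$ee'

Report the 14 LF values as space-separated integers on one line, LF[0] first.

Char counts: '$':1, 'a':2, 'e':3, 'i':5, 'o':1, 'u':2
C (first-col start): C('$')=0, C('a')=1, C('e')=3, C('i')=6, C('o')=11, C('u')=12
L[0]='i': occ=0, LF[0]=C('i')+0=6+0=6
L[1]='i': occ=1, LF[1]=C('i')+1=6+1=7
L[2]='i': occ=2, LF[2]=C('i')+2=6+2=8
L[3]='a': occ=0, LF[3]=C('a')+0=1+0=1
L[4]='o': occ=0, LF[4]=C('o')+0=11+0=11
L[5]='a': occ=1, LF[5]=C('a')+1=1+1=2
L[6]='i': occ=3, LF[6]=C('i')+3=6+3=9
L[7]='u': occ=0, LF[7]=C('u')+0=12+0=12
L[8]='i': occ=4, LF[8]=C('i')+4=6+4=10
L[9]='u': occ=1, LF[9]=C('u')+1=12+1=13
L[10]='e': occ=0, LF[10]=C('e')+0=3+0=3
L[11]='$': occ=0, LF[11]=C('$')+0=0+0=0
L[12]='e': occ=1, LF[12]=C('e')+1=3+1=4
L[13]='e': occ=2, LF[13]=C('e')+2=3+2=5

Answer: 6 7 8 1 11 2 9 12 10 13 3 0 4 5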